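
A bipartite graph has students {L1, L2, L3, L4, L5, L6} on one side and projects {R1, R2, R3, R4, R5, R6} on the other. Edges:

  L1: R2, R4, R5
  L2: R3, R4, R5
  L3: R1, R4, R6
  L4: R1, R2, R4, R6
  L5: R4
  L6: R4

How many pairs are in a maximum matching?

5

Unit-capacity flow: source→left, listed edges, right→sink; max matching = max flow.
Augmenting path L1→R2 (+1); matched 1.
Augmenting path L2→R3 (+1); matched 2.
Augmenting path L3→R1 (+1); matched 3.
Augmenting path L4→R4 (+1); matched 4.
Augmenting path L5→R4→L4→R6 (+1); matched 5.
No augmenting path remains; maximum matching = 5.
König certificate: {L1, L2, L3, L4, R4} is a vertex cover of size 5 (every listed pair touches it), so no matching can be larger.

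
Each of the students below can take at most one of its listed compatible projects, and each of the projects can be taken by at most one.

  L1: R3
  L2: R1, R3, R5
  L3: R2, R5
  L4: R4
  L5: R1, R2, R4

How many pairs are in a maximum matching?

Unit-capacity flow: source→left, listed edges, right→sink; max matching = max flow.
Augmenting path L1→R3 (+1); matched 1.
Augmenting path L2→R1 (+1); matched 2.
Augmenting path L3→R2 (+1); matched 3.
Augmenting path L4→R4 (+1); matched 4.
Augmenting path L5→R1→L2→R5 (+1); matched 5.
No augmenting path remains; maximum matching = 5.
König certificate: {L1, L2, L3, L4, L5} is a vertex cover of size 5 (every listed pair touches it), so no matching can be larger.

5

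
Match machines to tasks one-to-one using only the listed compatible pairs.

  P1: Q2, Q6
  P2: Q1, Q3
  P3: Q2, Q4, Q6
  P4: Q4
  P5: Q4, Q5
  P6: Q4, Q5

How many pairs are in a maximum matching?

5

Unit-capacity flow: source→left, listed edges, right→sink; max matching = max flow.
Augmenting path P1→Q2 (+1); matched 1.
Augmenting path P2→Q1 (+1); matched 2.
Augmenting path P3→Q4 (+1); matched 3.
Augmenting path P5→Q5 (+1); matched 4.
Augmenting path P4→Q4→P3→Q6 (+1); matched 5.
No augmenting path remains; maximum matching = 5.
König certificate: {P1, P2, P3, Q4, Q5} is a vertex cover of size 5 (every listed pair touches it), so no matching can be larger.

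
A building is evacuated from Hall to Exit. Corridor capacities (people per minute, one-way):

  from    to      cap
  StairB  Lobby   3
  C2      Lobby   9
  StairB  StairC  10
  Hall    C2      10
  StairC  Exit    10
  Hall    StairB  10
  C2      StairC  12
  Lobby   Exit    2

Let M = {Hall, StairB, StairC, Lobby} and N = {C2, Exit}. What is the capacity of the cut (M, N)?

22

Edges leaving {Hall, StairB, StairC, Lobby}: Hall→C2 (10), StairC→Exit (10), Lobby→Exit (2).
Cut capacity = 10 + 10 + 2 = 22.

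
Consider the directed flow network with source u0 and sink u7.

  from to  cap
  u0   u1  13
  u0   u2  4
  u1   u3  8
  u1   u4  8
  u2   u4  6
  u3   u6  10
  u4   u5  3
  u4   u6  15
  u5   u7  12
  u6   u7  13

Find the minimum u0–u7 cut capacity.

16

Augment u0→u1→u3→u6→u7: bottleneck 8, flow now 8.
Augment u0→u1→u4→u5→u7: bottleneck 3, flow now 11.
Augment u0→u1→u4→u6→u7: bottleneck 2, flow now 13.
Augment u0→u2→u4→u6→u7: bottleneck 3, flow now 16.
No augmenting path remains; maximum flow = 16.
By max-flow min-cut, the minimum cut capacity equals the max flow.
In the residual graph, reachable from u0: {u0, u1, u2, u3, u4, u6}.
Min-cut edges: u4→u5 (3), u6→u7 (13); capacity 3 + 13 = 16.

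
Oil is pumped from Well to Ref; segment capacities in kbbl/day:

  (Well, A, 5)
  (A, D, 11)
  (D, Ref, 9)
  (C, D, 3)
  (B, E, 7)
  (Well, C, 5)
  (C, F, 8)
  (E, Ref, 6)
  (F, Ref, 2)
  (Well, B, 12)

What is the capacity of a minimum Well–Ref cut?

16

Augment Well→A→D→Ref: bottleneck 5, flow now 5.
Augment Well→B→E→Ref: bottleneck 6, flow now 11.
Augment Well→C→D→Ref: bottleneck 3, flow now 14.
Augment Well→C→F→Ref: bottleneck 2, flow now 16.
No augmenting path remains; maximum flow = 16.
By max-flow min-cut, the minimum cut capacity equals the max flow.
In the residual graph, reachable from Well: {Well, B, E}.
Min-cut edges: Well→A (5), Well→C (5), E→Ref (6); capacity 5 + 5 + 6 = 16.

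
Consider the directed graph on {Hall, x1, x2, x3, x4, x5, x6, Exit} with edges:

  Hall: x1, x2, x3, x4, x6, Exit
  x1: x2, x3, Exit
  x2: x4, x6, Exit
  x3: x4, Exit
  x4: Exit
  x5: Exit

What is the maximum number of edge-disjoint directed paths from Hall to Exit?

5

Assign every edge capacity 1; by Menger, the answer equals the max flow.
Path Hall→Exit (+1); total 1.
Path Hall→x1→Exit (+1); total 2.
Path Hall→x2→Exit (+1); total 3.
Path Hall→x3→Exit (+1); total 4.
Path Hall→x4→Exit (+1); total 5.
No residual Hall→Exit path; max flow = 5.
Certifying cut of size 5: {Hall→Exit, Hall→x1, Hall→x2, Hall→x3, Hall→x4}.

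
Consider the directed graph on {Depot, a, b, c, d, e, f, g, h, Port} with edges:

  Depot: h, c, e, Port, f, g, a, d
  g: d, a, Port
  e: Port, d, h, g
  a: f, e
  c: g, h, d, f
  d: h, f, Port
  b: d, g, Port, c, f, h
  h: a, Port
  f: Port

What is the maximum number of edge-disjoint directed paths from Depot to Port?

Assign every edge capacity 1; by Menger, the answer equals the max flow.
Path Depot→Port (+1); total 1.
Path Depot→d→Port (+1); total 2.
Path Depot→e→Port (+1); total 3.
Path Depot→f→Port (+1); total 4.
Path Depot→g→Port (+1); total 5.
Path Depot→h→Port (+1); total 6.
No residual Depot→Port path; max flow = 6.
Certifying cut of size 6: {Depot→Port, d→Port, e→Port, f→Port, g→Port, h→Port}.

6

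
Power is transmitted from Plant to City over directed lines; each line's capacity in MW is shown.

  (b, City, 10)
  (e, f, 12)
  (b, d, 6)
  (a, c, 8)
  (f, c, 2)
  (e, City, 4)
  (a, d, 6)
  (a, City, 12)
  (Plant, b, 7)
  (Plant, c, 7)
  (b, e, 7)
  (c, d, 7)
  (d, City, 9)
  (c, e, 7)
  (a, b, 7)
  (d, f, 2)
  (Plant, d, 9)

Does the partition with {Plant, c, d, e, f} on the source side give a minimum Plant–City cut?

Yes — it is a minimum cut (capacity 20).

Given cut capacity: 7 + 9 + 4 = 20.
Augment Plant→b→City: bottleneck 7, flow now 7.
Augment Plant→d→City: bottleneck 9, flow now 16.
Augment Plant→c→e→City: bottleneck 4, flow now 20.
No augmenting path remains; maximum flow = 20.
Cut capacity 20 equals the max flow, so it is a minimum cut.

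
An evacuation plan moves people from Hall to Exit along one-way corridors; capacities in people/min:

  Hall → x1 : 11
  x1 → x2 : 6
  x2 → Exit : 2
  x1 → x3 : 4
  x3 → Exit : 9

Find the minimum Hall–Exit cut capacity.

6

Augment Hall→x1→x2→Exit: bottleneck 2, flow now 2.
Augment Hall→x1→x3→Exit: bottleneck 4, flow now 6.
No augmenting path remains; maximum flow = 6.
By max-flow min-cut, the minimum cut capacity equals the max flow.
In the residual graph, reachable from Hall: {Hall, x1, x2}.
Min-cut edges: x1→x3 (4), x2→Exit (2); capacity 4 + 2 = 6.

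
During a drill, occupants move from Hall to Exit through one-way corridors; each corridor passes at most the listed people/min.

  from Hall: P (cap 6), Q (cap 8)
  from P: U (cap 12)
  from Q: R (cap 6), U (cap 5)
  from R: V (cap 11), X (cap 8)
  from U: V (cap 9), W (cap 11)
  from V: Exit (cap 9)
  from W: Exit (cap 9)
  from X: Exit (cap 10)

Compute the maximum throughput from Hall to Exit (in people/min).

Augment Hall→P→U→V→Exit: bottleneck 6, flow now 6.
Augment Hall→Q→R→V→Exit: bottleneck 3, flow now 9.
Augment Hall→Q→R→X→Exit: bottleneck 3, flow now 12.
Augment Hall→Q→U→W→Exit: bottleneck 2, flow now 14.
No augmenting path remains; maximum flow = 14.
In the residual graph, reachable from Hall: {Hall}.
Min-cut edges: Hall→P (6), Hall→Q (8); capacity 6 + 8 = 14.
This cut is saturated, so no flow can exceed 14.

14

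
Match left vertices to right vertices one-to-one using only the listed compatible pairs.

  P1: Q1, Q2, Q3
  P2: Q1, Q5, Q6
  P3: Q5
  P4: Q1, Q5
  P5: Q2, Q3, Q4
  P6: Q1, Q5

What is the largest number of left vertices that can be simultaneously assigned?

Unit-capacity flow: source→left, listed edges, right→sink; max matching = max flow.
Augmenting path P1→Q1 (+1); matched 1.
Augmenting path P2→Q5 (+1); matched 2.
Augmenting path P5→Q2 (+1); matched 3.
Augmenting path P3→Q5→P2→Q6 (+1); matched 4.
Augmenting path P4→Q1→P1→Q3 (+1); matched 5.
No augmenting path remains; maximum matching = 5.
König certificate: {P1, P2, P5, Q1, Q5} is a vertex cover of size 5 (every listed pair touches it), so no matching can be larger.

5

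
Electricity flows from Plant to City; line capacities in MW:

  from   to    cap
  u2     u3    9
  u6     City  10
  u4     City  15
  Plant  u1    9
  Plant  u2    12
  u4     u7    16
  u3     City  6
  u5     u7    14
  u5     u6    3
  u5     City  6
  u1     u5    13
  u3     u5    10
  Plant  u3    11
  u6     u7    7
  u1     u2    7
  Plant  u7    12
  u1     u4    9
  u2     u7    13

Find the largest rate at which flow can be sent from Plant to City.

Augment Plant→u3→City: bottleneck 6, flow now 6.
Augment Plant→u1→u4→City: bottleneck 9, flow now 15.
Augment Plant→u3→u5→City: bottleneck 5, flow now 20.
Augment Plant→u2→u3→u5→City: bottleneck 1, flow now 21.
Augment Plant→u2→u3→u5→u6→City: bottleneck 3, flow now 24.
No augmenting path remains; maximum flow = 24.
In the residual graph, reachable from Plant: {Plant, u2, u3, u5, u7}.
Min-cut edges: Plant→u1 (9), u3→City (6), u5→u6 (3), u5→City (6); capacity 9 + 6 + 3 + 6 = 24.
This cut is saturated, so no flow can exceed 24.

24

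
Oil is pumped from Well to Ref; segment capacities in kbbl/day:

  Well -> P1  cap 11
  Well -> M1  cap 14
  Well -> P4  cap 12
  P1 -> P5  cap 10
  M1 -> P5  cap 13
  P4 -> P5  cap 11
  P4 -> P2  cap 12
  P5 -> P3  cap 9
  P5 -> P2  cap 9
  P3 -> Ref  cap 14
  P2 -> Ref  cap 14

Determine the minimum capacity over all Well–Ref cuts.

Augment Well→P4→P2→Ref: bottleneck 12, flow now 12.
Augment Well→P1→P5→P3→Ref: bottleneck 9, flow now 21.
Augment Well→P1→P5→P2→Ref: bottleneck 1, flow now 22.
Augment Well→M1→P5→P2→Ref: bottleneck 1, flow now 23.
No augmenting path remains; maximum flow = 23.
By max-flow min-cut, the minimum cut capacity equals the max flow.
In the residual graph, reachable from Well: {Well, P1, M1, P4, P5, P2}.
Min-cut edges: P5→P3 (9), P2→Ref (14); capacity 9 + 14 = 23.

23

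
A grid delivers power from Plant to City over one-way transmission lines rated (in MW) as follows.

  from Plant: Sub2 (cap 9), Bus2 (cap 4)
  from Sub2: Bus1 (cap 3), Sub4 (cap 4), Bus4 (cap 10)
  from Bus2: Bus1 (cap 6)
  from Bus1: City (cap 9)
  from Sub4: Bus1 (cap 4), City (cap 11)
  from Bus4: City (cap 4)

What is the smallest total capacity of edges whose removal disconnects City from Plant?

Augment Plant→Sub2→Bus1→City: bottleneck 3, flow now 3.
Augment Plant→Sub2→Sub4→City: bottleneck 4, flow now 7.
Augment Plant→Sub2→Bus4→City: bottleneck 2, flow now 9.
Augment Plant→Bus2→Bus1→City: bottleneck 4, flow now 13.
No augmenting path remains; maximum flow = 13.
By max-flow min-cut, the minimum cut capacity equals the max flow.
In the residual graph, reachable from Plant: {Plant}.
Min-cut edges: Plant→Sub2 (9), Plant→Bus2 (4); capacity 9 + 4 = 13.

13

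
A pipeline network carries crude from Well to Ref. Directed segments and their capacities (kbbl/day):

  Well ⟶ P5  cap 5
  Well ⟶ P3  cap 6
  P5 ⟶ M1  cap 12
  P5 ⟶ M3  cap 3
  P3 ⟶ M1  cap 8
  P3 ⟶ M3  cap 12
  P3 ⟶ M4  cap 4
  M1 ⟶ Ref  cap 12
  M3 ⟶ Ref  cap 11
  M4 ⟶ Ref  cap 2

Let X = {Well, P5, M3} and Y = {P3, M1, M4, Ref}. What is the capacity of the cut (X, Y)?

29

Edges leaving {Well, P5, M3}: Well→P3 (6), P5→M1 (12), M3→Ref (11).
Cut capacity = 6 + 12 + 11 = 29.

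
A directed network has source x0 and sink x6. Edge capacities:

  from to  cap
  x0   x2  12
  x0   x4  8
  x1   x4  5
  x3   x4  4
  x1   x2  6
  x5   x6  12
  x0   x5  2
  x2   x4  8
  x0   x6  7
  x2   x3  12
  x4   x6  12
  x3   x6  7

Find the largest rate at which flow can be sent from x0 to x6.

28

Augment x0→x6: bottleneck 7, flow now 7.
Augment x0→x4→x6: bottleneck 8, flow now 15.
Augment x0→x5→x6: bottleneck 2, flow now 17.
Augment x0→x2→x3→x6: bottleneck 7, flow now 24.
Augment x0→x2→x4→x6: bottleneck 4, flow now 28.
No augmenting path remains; maximum flow = 28.
In the residual graph, reachable from x0: {x0, x2, x3, x4}.
Min-cut edges: x0→x5 (2), x0→x6 (7), x3→x6 (7), x4→x6 (12); capacity 2 + 7 + 7 + 12 = 28.
This cut is saturated, so no flow can exceed 28.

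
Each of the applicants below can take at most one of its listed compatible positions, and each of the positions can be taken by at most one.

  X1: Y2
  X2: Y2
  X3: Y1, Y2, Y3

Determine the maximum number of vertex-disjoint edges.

2

Unit-capacity flow: source→left, listed edges, right→sink; max matching = max flow.
Augmenting path X1→Y2 (+1); matched 1.
Augmenting path X3→Y1 (+1); matched 2.
No augmenting path remains; maximum matching = 2.
König certificate: {X3, Y2} is a vertex cover of size 2 (every listed pair touches it), so no matching can be larger.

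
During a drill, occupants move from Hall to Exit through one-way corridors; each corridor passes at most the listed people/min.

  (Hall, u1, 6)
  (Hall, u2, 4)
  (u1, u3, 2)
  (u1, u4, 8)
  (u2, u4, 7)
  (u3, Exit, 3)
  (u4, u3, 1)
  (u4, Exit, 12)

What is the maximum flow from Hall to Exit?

Augment Hall→u1→u3→Exit: bottleneck 2, flow now 2.
Augment Hall→u1→u4→Exit: bottleneck 4, flow now 6.
Augment Hall→u2→u4→Exit: bottleneck 4, flow now 10.
No augmenting path remains; maximum flow = 10.
In the residual graph, reachable from Hall: {Hall}.
Min-cut edges: Hall→u1 (6), Hall→u2 (4); capacity 6 + 4 = 10.
This cut is saturated, so no flow can exceed 10.

10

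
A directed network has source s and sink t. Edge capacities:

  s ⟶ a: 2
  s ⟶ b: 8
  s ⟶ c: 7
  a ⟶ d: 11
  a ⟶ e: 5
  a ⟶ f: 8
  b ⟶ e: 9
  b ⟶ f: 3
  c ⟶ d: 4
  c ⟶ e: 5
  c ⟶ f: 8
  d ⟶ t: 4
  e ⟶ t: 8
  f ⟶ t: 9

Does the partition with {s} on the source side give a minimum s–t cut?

Yes — it is a minimum cut (capacity 17).

Given cut capacity: 2 + 8 + 7 = 17.
Augment s→a→d→t: bottleneck 2, flow now 2.
Augment s→b→e→t: bottleneck 8, flow now 10.
Augment s→c→d→t: bottleneck 2, flow now 12.
Augment s→c→f→t: bottleneck 5, flow now 17.
No augmenting path remains; maximum flow = 17.
Cut capacity 17 equals the max flow, so it is a minimum cut.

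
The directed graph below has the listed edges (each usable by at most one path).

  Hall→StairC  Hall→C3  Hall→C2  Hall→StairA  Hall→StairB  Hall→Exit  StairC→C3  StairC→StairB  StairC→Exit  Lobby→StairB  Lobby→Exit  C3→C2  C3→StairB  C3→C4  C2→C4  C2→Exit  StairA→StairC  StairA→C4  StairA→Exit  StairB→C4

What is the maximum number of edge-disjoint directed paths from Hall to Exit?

4

Assign every edge capacity 1; by Menger, the answer equals the max flow.
Path Hall→Exit (+1); total 1.
Path Hall→StairC→Exit (+1); total 2.
Path Hall→C2→Exit (+1); total 3.
Path Hall→StairA→Exit (+1); total 4.
No residual Hall→Exit path; max flow = 4.
Certifying cut of size 4: {C2→Exit, Hall→Exit, Hall→StairA, Hall→StairC}.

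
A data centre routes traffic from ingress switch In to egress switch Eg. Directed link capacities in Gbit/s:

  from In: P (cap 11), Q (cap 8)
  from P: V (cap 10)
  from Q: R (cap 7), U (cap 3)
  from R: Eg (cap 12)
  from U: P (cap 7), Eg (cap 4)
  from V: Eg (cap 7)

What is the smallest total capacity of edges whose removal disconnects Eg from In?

15

Augment In→P→V→Eg: bottleneck 7, flow now 7.
Augment In→Q→R→Eg: bottleneck 7, flow now 14.
Augment In→Q→U→Eg: bottleneck 1, flow now 15.
No augmenting path remains; maximum flow = 15.
By max-flow min-cut, the minimum cut capacity equals the max flow.
In the residual graph, reachable from In: {In, P, V}.
Min-cut edges: In→Q (8), V→Eg (7); capacity 8 + 7 = 15.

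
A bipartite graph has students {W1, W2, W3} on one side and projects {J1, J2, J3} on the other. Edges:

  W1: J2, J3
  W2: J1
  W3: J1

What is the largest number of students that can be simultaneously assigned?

Unit-capacity flow: source→left, listed edges, right→sink; max matching = max flow.
Augmenting path W1→J2 (+1); matched 1.
Augmenting path W2→J1 (+1); matched 2.
No augmenting path remains; maximum matching = 2.
König certificate: {W1, J1} is a vertex cover of size 2 (every listed pair touches it), so no matching can be larger.

2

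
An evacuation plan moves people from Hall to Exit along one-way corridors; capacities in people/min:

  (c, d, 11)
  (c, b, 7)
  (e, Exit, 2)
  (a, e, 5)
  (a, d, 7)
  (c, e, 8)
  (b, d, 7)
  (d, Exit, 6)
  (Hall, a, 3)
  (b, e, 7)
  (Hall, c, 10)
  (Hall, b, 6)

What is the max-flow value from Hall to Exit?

8

Augment Hall→a→d→Exit: bottleneck 3, flow now 3.
Augment Hall→b→d→Exit: bottleneck 3, flow now 6.
Augment Hall→b→e→Exit: bottleneck 2, flow now 8.
No augmenting path remains; maximum flow = 8.
In the residual graph, reachable from Hall: {Hall, a, b, c, d, e}.
Min-cut edges: d→Exit (6), e→Exit (2); capacity 6 + 2 = 8.
This cut is saturated, so no flow can exceed 8.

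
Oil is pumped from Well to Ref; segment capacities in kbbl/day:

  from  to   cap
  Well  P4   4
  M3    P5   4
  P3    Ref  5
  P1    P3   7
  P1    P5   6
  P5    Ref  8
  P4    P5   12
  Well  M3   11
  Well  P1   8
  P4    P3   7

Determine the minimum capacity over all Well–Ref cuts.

13

Augment Well→M3→P5→Ref: bottleneck 4, flow now 4.
Augment Well→P4→P5→Ref: bottleneck 4, flow now 8.
Augment Well→P1→P3→Ref: bottleneck 5, flow now 13.
No augmenting path remains; maximum flow = 13.
By max-flow min-cut, the minimum cut capacity equals the max flow.
In the residual graph, reachable from Well: {Well, M3, P4, P1, P5, P3}.
Min-cut edges: P5→Ref (8), P3→Ref (5); capacity 8 + 5 = 13.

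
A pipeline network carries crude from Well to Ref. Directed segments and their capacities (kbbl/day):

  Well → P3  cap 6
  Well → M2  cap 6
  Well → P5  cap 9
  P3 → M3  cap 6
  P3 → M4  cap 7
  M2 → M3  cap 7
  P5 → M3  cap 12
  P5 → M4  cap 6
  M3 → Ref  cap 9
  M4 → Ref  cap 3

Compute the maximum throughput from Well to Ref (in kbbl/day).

12

Augment Well→P3→M3→Ref: bottleneck 6, flow now 6.
Augment Well→M2→M3→Ref: bottleneck 3, flow now 9.
Augment Well→P5→M4→Ref: bottleneck 3, flow now 12.
No augmenting path remains; maximum flow = 12.
In the residual graph, reachable from Well: {Well, P3, M2, P5, M3, M4}.
Min-cut edges: M3→Ref (9), M4→Ref (3); capacity 9 + 3 = 12.
This cut is saturated, so no flow can exceed 12.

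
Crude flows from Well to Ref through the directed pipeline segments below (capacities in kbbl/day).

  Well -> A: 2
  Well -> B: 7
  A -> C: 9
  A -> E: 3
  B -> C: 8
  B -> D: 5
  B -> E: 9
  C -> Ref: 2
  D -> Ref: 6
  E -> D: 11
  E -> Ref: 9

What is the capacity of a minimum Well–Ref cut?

9

Augment Well→A→C→Ref: bottleneck 2, flow now 2.
Augment Well→B→D→Ref: bottleneck 5, flow now 7.
Augment Well→B→E→Ref: bottleneck 2, flow now 9.
No augmenting path remains; maximum flow = 9.
By max-flow min-cut, the minimum cut capacity equals the max flow.
In the residual graph, reachable from Well: {Well}.
Min-cut edges: Well→A (2), Well→B (7); capacity 2 + 7 = 9.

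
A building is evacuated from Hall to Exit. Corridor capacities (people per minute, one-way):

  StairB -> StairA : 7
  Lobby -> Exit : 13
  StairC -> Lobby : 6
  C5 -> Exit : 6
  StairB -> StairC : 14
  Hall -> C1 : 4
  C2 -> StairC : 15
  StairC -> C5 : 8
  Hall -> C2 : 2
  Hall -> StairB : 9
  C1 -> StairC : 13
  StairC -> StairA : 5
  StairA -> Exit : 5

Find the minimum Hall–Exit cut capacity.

Augment Hall→StairB→StairA→Exit: bottleneck 5, flow now 5.
Augment Hall→StairB→StairC→Lobby→Exit: bottleneck 4, flow now 9.
Augment Hall→C2→StairC→Lobby→Exit: bottleneck 2, flow now 11.
Augment Hall→C1→StairC→C5→Exit: bottleneck 4, flow now 15.
No augmenting path remains; maximum flow = 15.
By max-flow min-cut, the minimum cut capacity equals the max flow.
In the residual graph, reachable from Hall: {Hall}.
Min-cut edges: Hall→StairB (9), Hall→C2 (2), Hall→C1 (4); capacity 9 + 2 + 4 = 15.

15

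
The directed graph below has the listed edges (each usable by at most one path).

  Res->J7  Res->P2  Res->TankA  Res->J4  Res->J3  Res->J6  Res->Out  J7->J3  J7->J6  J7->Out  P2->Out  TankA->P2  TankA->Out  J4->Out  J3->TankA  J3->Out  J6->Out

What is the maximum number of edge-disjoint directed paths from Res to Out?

Assign every edge capacity 1; by Menger, the answer equals the max flow.
Path Res→Out (+1); total 1.
Path Res→J7→Out (+1); total 2.
Path Res→P2→Out (+1); total 3.
Path Res→TankA→Out (+1); total 4.
Path Res→J4→Out (+1); total 5.
Path Res→J3→Out (+1); total 6.
Path Res→J6→Out (+1); total 7.
No residual Res→Out path; max flow = 7.
Certifying cut of size 7: {Res→J3, Res→J4, Res→J6, Res→J7, Res→Out, Res→P2, Res→TankA}.

7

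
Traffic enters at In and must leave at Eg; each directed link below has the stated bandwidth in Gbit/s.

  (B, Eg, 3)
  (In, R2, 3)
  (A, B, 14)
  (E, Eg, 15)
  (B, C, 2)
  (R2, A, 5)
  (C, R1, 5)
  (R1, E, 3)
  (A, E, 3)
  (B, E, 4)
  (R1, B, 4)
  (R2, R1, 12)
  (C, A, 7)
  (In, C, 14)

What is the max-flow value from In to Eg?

13

Augment In→C→R1→E→Eg: bottleneck 3, flow now 3.
Augment In→C→R1→B→Eg: bottleneck 2, flow now 5.
Augment In→C→A→E→Eg: bottleneck 3, flow now 8.
Augment In→C→A→B→Eg: bottleneck 1, flow now 9.
Augment In→C→A→B→E→Eg: bottleneck 3, flow now 12.
Augment In→R2→R1→B→E→Eg: bottleneck 1, flow now 13.
No augmenting path remains; maximum flow = 13.
In the residual graph, reachable from In: {In, C, R2, R1, A, B}.
Min-cut edges: R1→E (3), A→E (3), B→E (4), B→Eg (3); capacity 3 + 3 + 4 + 3 = 13.
This cut is saturated, so no flow can exceed 13.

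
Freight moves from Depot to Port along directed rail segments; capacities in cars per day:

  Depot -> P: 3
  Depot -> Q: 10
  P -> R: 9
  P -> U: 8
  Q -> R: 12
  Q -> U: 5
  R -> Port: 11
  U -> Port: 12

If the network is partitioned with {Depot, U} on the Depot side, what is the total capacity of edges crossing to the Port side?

25

Edges leaving {Depot, U}: Depot→P (3), Depot→Q (10), U→Port (12).
Cut capacity = 3 + 10 + 12 = 25.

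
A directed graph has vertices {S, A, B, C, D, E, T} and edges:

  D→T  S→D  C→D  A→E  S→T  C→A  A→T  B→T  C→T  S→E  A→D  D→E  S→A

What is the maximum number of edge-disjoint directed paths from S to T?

Assign every edge capacity 1; by Menger, the answer equals the max flow.
Path S→T (+1); total 1.
Path S→A→T (+1); total 2.
Path S→D→T (+1); total 3.
No residual S→T path; max flow = 3.
Certifying cut of size 3: {S→A, S→D, S→T}.

3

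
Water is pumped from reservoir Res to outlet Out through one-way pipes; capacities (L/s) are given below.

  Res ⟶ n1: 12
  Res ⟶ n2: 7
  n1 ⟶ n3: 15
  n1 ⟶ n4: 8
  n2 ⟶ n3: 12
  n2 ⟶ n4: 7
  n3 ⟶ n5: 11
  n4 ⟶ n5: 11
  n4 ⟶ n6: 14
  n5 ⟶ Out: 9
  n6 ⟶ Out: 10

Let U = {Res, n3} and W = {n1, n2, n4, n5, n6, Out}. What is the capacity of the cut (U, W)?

30

Edges leaving {Res, n3}: Res→n1 (12), Res→n2 (7), n3→n5 (11).
Cut capacity = 12 + 7 + 11 = 30.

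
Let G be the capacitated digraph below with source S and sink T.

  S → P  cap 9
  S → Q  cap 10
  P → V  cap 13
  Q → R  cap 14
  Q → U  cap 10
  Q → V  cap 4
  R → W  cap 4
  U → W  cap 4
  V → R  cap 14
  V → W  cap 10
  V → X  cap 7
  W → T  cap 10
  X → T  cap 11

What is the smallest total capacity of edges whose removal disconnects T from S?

Augment S→P→V→W→T: bottleneck 9, flow now 9.
Augment S→Q→R→W→T: bottleneck 1, flow now 10.
Augment S→Q→V→X→T: bottleneck 4, flow now 14.
Augment S→Q→R→W→V→X→T: bottleneck 3, flow now 17. (uses reverse residual edge)
No augmenting path remains; maximum flow = 17.
By max-flow min-cut, the minimum cut capacity equals the max flow.
In the residual graph, reachable from S: {S, P, Q, R, U, V, W}.
Min-cut edges: V→X (7), W→T (10); capacity 7 + 10 = 17.

17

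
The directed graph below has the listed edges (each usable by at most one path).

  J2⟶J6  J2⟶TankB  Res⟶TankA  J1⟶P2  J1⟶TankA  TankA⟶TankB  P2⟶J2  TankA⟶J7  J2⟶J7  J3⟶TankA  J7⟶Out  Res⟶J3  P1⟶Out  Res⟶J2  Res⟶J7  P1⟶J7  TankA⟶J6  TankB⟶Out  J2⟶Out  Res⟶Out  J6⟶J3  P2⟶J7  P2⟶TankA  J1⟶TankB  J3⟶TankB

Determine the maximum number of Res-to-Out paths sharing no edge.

4

Assign every edge capacity 1; by Menger, the answer equals the max flow.
Path Res→Out (+1); total 1.
Path Res→J2→Out (+1); total 2.
Path Res→J7→Out (+1); total 3.
Path Res→J3→TankB→Out (+1); total 4.
No residual Res→Out path; max flow = 4.
Certifying cut of size 4: {J7→Out, Res→J2, Res→Out, TankB→Out}.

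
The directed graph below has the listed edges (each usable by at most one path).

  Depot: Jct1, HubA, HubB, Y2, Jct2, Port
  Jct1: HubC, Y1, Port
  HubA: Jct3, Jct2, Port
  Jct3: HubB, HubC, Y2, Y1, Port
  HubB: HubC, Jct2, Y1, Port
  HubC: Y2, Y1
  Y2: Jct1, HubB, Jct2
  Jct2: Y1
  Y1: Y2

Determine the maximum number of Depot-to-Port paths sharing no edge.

4

Assign every edge capacity 1; by Menger, the answer equals the max flow.
Path Depot→Port (+1); total 1.
Path Depot→Jct1→Port (+1); total 2.
Path Depot→HubA→Port (+1); total 3.
Path Depot→HubB→Port (+1); total 4.
No residual Depot→Port path; max flow = 4.
Certifying cut of size 4: {Depot→HubA, Depot→Port, HubB→Port, Jct1→Port}.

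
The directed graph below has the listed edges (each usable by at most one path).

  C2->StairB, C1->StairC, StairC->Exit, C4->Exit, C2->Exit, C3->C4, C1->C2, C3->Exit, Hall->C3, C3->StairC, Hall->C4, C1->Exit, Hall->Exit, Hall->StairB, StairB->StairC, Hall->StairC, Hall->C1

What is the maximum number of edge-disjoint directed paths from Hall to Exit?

5

Assign every edge capacity 1; by Menger, the answer equals the max flow.
Path Hall→Exit (+1); total 1.
Path Hall→C3→Exit (+1); total 2.
Path Hall→StairC→Exit (+1); total 3.
Path Hall→C4→Exit (+1); total 4.
Path Hall→C1→Exit (+1); total 5.
No residual Hall→Exit path; max flow = 5.
Certifying cut of size 5: {Hall→C1, Hall→C3, Hall→C4, Hall→Exit, StairC→Exit}.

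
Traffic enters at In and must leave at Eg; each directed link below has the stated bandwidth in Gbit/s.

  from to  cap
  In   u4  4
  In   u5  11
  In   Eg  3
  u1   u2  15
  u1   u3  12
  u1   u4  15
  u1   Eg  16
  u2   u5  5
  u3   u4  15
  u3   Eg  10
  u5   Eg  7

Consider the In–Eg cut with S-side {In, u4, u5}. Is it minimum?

Yes — it is a minimum cut (capacity 10).

Given cut capacity: 3 + 7 = 10.
Augment In→Eg: bottleneck 3, flow now 3.
Augment In→u5→Eg: bottleneck 7, flow now 10.
No augmenting path remains; maximum flow = 10.
Cut capacity 10 equals the max flow, so it is a minimum cut.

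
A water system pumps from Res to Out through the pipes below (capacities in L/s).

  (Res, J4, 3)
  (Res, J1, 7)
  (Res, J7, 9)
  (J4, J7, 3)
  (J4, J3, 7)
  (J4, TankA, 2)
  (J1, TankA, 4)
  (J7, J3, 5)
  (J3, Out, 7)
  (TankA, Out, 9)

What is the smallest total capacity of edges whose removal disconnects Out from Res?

12

Augment Res→J4→J3→Out: bottleneck 3, flow now 3.
Augment Res→J1→TankA→Out: bottleneck 4, flow now 7.
Augment Res→J7→J3→Out: bottleneck 4, flow now 11.
Augment Res→J7→J3→J4→TankA→Out: bottleneck 1, flow now 12. (uses reverse residual edge)
No augmenting path remains; maximum flow = 12.
By max-flow min-cut, the minimum cut capacity equals the max flow.
In the residual graph, reachable from Res: {Res, J1, J7}.
Min-cut edges: Res→J4 (3), J1→TankA (4), J7→J3 (5); capacity 3 + 4 + 5 = 12.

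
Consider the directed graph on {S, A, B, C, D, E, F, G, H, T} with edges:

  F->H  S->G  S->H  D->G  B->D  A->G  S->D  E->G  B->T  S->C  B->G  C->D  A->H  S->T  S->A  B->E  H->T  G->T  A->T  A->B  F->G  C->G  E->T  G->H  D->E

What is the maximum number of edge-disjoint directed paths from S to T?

Assign every edge capacity 1; by Menger, the answer equals the max flow.
Path S→T (+1); total 1.
Path S→A→T (+1); total 2.
Path S→G→T (+1); total 3.
Path S→H→T (+1); total 4.
Path S→D→E→T (+1); total 5.
No residual S→T path; max flow = 5.
Certifying cut of size 5: {D→E, G→T, H→T, S→A, S→T}.

5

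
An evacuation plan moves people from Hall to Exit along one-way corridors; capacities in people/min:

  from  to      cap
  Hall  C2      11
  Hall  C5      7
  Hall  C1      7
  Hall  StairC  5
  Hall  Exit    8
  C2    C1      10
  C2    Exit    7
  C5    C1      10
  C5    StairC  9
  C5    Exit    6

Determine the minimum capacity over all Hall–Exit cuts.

21

Augment Hall→Exit: bottleneck 8, flow now 8.
Augment Hall→C2→Exit: bottleneck 7, flow now 15.
Augment Hall→C5→Exit: bottleneck 6, flow now 21.
No augmenting path remains; maximum flow = 21.
By max-flow min-cut, the minimum cut capacity equals the max flow.
In the residual graph, reachable from Hall: {Hall, C2, C5, C1, StairC}.
Min-cut edges: Hall→Exit (8), C2→Exit (7), C5→Exit (6); capacity 8 + 7 + 6 = 21.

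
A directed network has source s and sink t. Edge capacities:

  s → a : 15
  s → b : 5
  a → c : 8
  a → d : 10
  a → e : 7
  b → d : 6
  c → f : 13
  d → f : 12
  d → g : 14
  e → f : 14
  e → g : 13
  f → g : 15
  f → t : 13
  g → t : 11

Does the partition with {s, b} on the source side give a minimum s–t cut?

Given cut capacity: 15 + 6 = 21.
Augment s→a→c→f→t: bottleneck 8, flow now 8.
Augment s→a→d→f→t: bottleneck 5, flow now 13.
Augment s→a→d→g→t: bottleneck 2, flow now 15.
Augment s→b→d→g→t: bottleneck 5, flow now 20.
No augmenting path remains; maximum flow = 20.
In the residual graph, reachable from s: {s}.
Min-cut edges: s→a (15), s→b (5); capacity 15 + 5 = 20.
Cut capacity 21 exceeds the max flow 20, so it is not minimum.

No — its capacity is 21, but the minimum cut has capacity 20.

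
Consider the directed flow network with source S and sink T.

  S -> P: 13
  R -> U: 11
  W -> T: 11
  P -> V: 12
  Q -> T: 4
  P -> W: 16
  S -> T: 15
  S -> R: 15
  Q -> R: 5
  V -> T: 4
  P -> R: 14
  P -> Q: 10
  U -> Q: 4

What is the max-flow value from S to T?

Augment S→T: bottleneck 15, flow now 15.
Augment S→P→Q→T: bottleneck 4, flow now 19.
Augment S→P→V→T: bottleneck 4, flow now 23.
Augment S→P→W→T: bottleneck 5, flow now 28.
Augment S→R→U→Q→P→W→T: bottleneck 4, flow now 32. (uses reverse residual edge)
No augmenting path remains; maximum flow = 32.
In the residual graph, reachable from S: {S, R, U}.
Min-cut edges: S→P (13), S→T (15), U→Q (4); capacity 13 + 15 + 4 = 32.
This cut is saturated, so no flow can exceed 32.

32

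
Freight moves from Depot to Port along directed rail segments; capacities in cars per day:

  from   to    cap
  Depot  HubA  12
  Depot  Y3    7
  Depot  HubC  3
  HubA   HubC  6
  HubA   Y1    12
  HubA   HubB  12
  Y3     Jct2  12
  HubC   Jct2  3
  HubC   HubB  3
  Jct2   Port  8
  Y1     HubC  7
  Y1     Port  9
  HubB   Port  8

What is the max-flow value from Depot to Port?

Augment Depot→HubA→Y1→Port: bottleneck 9, flow now 9.
Augment Depot→HubA→HubB→Port: bottleneck 3, flow now 12.
Augment Depot→Y3→Jct2→Port: bottleneck 7, flow now 19.
Augment Depot→HubC→Jct2→Port: bottleneck 1, flow now 20.
Augment Depot→HubC→HubB→Port: bottleneck 2, flow now 22.
No augmenting path remains; maximum flow = 22.
In the residual graph, reachable from Depot: {Depot}.
Min-cut edges: Depot→HubA (12), Depot→Y3 (7), Depot→HubC (3); capacity 12 + 7 + 3 = 22.
This cut is saturated, so no flow can exceed 22.

22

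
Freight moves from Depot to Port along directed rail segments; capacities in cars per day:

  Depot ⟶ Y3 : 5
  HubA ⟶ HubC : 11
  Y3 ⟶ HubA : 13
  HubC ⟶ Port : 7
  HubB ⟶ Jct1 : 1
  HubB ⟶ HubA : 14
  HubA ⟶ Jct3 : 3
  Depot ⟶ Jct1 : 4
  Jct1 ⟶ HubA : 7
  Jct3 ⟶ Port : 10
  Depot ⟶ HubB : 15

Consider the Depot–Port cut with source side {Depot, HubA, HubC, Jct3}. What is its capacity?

Edges leaving {Depot, HubA, HubC, Jct3}: Depot→Y3 (5), Depot→Jct1 (4), Depot→HubB (15), HubC→Port (7), Jct3→Port (10).
Cut capacity = 5 + 4 + 15 + 7 + 10 = 41.

41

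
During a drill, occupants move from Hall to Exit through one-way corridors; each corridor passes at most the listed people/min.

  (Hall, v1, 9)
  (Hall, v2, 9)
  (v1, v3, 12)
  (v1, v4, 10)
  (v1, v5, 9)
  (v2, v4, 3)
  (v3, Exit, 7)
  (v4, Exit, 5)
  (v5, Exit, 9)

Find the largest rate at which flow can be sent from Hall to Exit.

Augment Hall→v1→v3→Exit: bottleneck 7, flow now 7.
Augment Hall→v1→v4→Exit: bottleneck 2, flow now 9.
Augment Hall→v2→v4→Exit: bottleneck 3, flow now 12.
No augmenting path remains; maximum flow = 12.
In the residual graph, reachable from Hall: {Hall, v2}.
Min-cut edges: Hall→v1 (9), v2→v4 (3); capacity 9 + 3 = 12.
This cut is saturated, so no flow can exceed 12.

12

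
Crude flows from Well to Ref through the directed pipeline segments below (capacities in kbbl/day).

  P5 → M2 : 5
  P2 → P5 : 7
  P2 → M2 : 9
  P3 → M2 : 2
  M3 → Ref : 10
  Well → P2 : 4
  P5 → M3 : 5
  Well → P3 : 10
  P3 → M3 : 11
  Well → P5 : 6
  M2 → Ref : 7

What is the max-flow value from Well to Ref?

Augment Well→P3→M2→Ref: bottleneck 2, flow now 2.
Augment Well→P3→M3→Ref: bottleneck 8, flow now 10.
Augment Well→P2→M2→Ref: bottleneck 4, flow now 14.
Augment Well→P5→M2→Ref: bottleneck 1, flow now 15.
Augment Well→P5→M3→Ref: bottleneck 2, flow now 17.
No augmenting path remains; maximum flow = 17.
In the residual graph, reachable from Well: {Well, P3, P2, P5, M2, M3}.
Min-cut edges: M2→Ref (7), M3→Ref (10); capacity 7 + 10 = 17.
This cut is saturated, so no flow can exceed 17.

17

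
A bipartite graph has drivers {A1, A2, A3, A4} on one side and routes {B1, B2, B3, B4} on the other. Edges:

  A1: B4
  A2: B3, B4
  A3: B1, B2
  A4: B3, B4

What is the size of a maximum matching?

3

Unit-capacity flow: source→left, listed edges, right→sink; max matching = max flow.
Augmenting path A1→B4 (+1); matched 1.
Augmenting path A2→B3 (+1); matched 2.
Augmenting path A3→B1 (+1); matched 3.
No augmenting path remains; maximum matching = 3.
König certificate: {A3, B3, B4} is a vertex cover of size 3 (every listed pair touches it), so no matching can be larger.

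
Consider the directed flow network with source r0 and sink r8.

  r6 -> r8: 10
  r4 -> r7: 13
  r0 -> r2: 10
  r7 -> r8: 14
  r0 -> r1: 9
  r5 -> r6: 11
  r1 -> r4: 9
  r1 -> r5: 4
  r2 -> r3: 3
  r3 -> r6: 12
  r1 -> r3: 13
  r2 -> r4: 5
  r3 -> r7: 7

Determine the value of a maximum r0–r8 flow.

17

Augment r0→r1→r3→r6→r8: bottleneck 9, flow now 9.
Augment r0→r2→r3→r6→r8: bottleneck 1, flow now 10.
Augment r0→r2→r3→r7→r8: bottleneck 2, flow now 12.
Augment r0→r2→r4→r7→r8: bottleneck 5, flow now 17.
No augmenting path remains; maximum flow = 17.
In the residual graph, reachable from r0: {r0, r2}.
Min-cut edges: r0→r1 (9), r2→r3 (3), r2→r4 (5); capacity 9 + 3 + 5 = 17.
This cut is saturated, so no flow can exceed 17.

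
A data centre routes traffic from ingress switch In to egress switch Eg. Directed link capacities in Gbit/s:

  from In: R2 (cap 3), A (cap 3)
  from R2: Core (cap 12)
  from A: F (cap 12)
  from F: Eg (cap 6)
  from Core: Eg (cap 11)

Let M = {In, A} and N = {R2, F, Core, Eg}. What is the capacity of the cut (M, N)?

Edges leaving {In, A}: In→R2 (3), A→F (12).
Cut capacity = 3 + 12 = 15.

15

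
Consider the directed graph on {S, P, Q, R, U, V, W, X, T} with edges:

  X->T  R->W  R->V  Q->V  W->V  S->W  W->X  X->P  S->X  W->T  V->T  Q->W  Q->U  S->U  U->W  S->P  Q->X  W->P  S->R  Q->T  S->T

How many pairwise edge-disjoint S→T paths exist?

4

Assign every edge capacity 1; by Menger, the answer equals the max flow.
Path S→T (+1); total 1.
Path S→W→T (+1); total 2.
Path S→X→T (+1); total 3.
Path S→R→V→T (+1); total 4.
No residual S→T path; max flow = 4.
Certifying cut of size 4: {S→T, V→T, W→T, X→T}.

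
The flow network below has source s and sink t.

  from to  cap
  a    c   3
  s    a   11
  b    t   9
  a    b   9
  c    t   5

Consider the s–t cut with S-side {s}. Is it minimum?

Yes — it is a minimum cut (capacity 11).

Given cut capacity: 11 = 11.
Augment s→a→b→t: bottleneck 9, flow now 9.
Augment s→a→c→t: bottleneck 2, flow now 11.
No augmenting path remains; maximum flow = 11.
Cut capacity 11 equals the max flow, so it is a minimum cut.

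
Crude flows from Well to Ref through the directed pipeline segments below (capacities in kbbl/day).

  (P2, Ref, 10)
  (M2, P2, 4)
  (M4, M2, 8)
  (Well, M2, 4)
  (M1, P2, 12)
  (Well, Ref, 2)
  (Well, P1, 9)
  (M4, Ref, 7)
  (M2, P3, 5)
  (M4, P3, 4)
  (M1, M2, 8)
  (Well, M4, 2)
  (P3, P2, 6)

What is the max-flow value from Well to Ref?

Augment Well→Ref: bottleneck 2, flow now 2.
Augment Well→M4→Ref: bottleneck 2, flow now 4.
Augment Well→M2→P2→Ref: bottleneck 4, flow now 8.
No augmenting path remains; maximum flow = 8.
In the residual graph, reachable from Well: {Well, P1}.
Min-cut edges: Well→M4 (2), Well→M2 (4), Well→Ref (2); capacity 2 + 4 + 2 = 8.
This cut is saturated, so no flow can exceed 8.

8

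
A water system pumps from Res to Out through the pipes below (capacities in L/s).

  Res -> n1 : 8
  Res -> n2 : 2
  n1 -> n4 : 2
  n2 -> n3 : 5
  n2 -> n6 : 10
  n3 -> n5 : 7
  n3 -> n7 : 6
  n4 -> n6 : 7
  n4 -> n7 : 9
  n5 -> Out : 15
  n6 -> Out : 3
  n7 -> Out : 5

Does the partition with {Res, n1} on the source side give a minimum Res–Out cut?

Given cut capacity: 2 + 2 = 4.
Augment Res→n2→n6→Out: bottleneck 2, flow now 2.
Augment Res→n1→n4→n6→Out: bottleneck 1, flow now 3.
Augment Res→n1→n4→n7→Out: bottleneck 1, flow now 4.
No augmenting path remains; maximum flow = 4.
Cut capacity 4 equals the max flow, so it is a minimum cut.

Yes — it is a minimum cut (capacity 4).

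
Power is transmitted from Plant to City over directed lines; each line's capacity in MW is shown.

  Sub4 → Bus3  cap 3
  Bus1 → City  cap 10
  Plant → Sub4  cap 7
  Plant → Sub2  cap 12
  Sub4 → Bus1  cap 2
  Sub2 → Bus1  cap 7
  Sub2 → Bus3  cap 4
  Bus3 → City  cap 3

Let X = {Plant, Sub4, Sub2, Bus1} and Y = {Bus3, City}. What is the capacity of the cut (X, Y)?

Edges leaving {Plant, Sub4, Sub2, Bus1}: Sub4→Bus3 (3), Sub2→Bus3 (4), Bus1→City (10).
Cut capacity = 3 + 4 + 10 = 17.

17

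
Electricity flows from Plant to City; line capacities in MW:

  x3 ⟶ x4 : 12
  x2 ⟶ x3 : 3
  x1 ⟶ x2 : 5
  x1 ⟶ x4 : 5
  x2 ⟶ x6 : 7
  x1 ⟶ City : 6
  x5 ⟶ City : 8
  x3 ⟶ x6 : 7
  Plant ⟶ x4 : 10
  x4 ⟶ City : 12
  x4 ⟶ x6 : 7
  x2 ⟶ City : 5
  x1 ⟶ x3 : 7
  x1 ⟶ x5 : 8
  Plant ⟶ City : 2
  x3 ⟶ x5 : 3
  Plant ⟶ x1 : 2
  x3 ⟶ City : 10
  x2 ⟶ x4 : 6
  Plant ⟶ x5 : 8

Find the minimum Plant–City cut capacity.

Augment Plant→City: bottleneck 2, flow now 2.
Augment Plant→x1→City: bottleneck 2, flow now 4.
Augment Plant→x4→City: bottleneck 10, flow now 14.
Augment Plant→x5→City: bottleneck 8, flow now 22.
No augmenting path remains; maximum flow = 22.
By max-flow min-cut, the minimum cut capacity equals the max flow.
In the residual graph, reachable from Plant: {Plant}.
Min-cut edges: Plant→x1 (2), Plant→x4 (10), Plant→x5 (8), Plant→City (2); capacity 2 + 10 + 8 + 2 = 22.

22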